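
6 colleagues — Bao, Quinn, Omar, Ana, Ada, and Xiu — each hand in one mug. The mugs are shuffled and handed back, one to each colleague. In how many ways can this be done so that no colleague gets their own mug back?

This is the derangement count D_6: permutations of 6 items with no fixed point.
By inclusion–exclusion this is Σ_{j=0}^{6} (−1)^j C(6,j)·(6−j)!.
Computing: 720 − 720 + 360 − 120 + 30 − 6 + 1 = 265.

265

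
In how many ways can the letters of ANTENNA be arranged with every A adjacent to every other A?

Treat the 2 copies of A as a single block. The multiset to arrange is then {AA, E, N, N, N, T}, 6 items in all.
That gives (6)!/(3!) = 120 arrangements.

120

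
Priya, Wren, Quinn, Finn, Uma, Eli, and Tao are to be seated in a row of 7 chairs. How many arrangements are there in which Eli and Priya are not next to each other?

3600

Of the 7! = 5040 arrangements, those with Eli and Priya adjacent number 2 × 6! = 1440 (treat the pair as a block with 2 internal orders).
Complementary counting: 5040 − 1440 = 3600.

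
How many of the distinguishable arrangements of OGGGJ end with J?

4

With the last slot taken by J, it remains to arrange the other 4 letters (OGGG).
Those 4 letters have G appearing 3 times, giving (4)!/(3!) = 4.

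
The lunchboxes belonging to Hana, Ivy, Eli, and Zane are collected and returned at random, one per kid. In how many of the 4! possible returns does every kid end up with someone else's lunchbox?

9

This is the derangement count D_4: permutations of 4 items with no fixed point.
By inclusion–exclusion this is Σ_{j=0}^{4} (−1)^j C(4,j)·(4−j)!.
Computing: 24 − 24 + 12 − 4 + 1 = 9.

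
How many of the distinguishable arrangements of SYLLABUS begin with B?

1260

Fix B in the first position and arrange the remaining 7 letters.
Those 7 letters have L appearing twice and S appearing twice, giving (7)!/(2!·2!) = 1260.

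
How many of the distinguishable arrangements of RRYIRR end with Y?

Fix Y in the last position and arrange the remaining 5 letters.
Those 5 letters have R appearing 4 times, giving (5)!/(4!) = 5.

5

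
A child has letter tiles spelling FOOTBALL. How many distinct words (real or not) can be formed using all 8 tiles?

10080

FOOTBALL has 8 letters with L appearing twice and O appearing twice.
Dividing 8! = 40320 by 2!·2! = 4 for the repeated letters gives 10080.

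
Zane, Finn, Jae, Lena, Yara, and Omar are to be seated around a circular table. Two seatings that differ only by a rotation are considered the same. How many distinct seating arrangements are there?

120

Fix one person's seat to break rotational symmetry; the remaining 5 people can be arranged in (5)! = 120 ways.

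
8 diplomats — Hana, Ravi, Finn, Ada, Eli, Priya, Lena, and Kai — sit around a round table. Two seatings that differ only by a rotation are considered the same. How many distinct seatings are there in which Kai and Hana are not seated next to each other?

3600

All circular seatings of 8 people number (7)! = 5040.
Those with Kai next to Hana: fuse the pair into one unit and seat 7 units around a circle — 2·(6)! = 1440.
Subtracting, 5040 − 1440 = 3600.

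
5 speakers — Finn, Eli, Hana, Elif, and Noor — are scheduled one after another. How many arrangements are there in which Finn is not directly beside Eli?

72

There are 5! = 120 arrangements in all. If Finn and Eli are adjacent, merging them into one block gives 2·(4)! = 48 arrangements.
Complementary counting: 120 − 48 = 72.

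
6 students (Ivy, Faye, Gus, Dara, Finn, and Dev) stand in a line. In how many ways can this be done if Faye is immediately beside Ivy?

Treat {Faye, Ivy} as a single unit. There are 5 units to order, and the pair itself can be ordered 2 ways.
So the count is 2·(5)! = 240.

240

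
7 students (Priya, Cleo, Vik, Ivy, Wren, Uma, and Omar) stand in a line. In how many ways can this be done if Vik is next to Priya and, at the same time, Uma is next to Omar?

480

Treat {Vik,Priya} as one block (2 orders) and {Uma,Omar} as another (2 orders).
That leaves 5 units to arrange: 2 × 2 × 5! = 4 × 120 = 480.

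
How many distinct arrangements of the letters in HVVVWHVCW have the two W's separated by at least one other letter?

2940

Total arrangements of HVVVWHVCW: 9!/(4!·2!·2!) = 3780.
Arrangements with the W's together: treat WW as one letter, giving (8)!/(4!·2!) = 840.
Hence 3780 − 840 = 2940.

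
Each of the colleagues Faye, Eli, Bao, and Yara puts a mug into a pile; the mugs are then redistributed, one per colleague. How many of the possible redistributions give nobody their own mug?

Let Aᵢ be the assignments in which colleague i gets their own mug. We want the size of the complement of A₁∪…∪A_4.
By inclusion–exclusion this is Σ_{j=0}^{4} (−1)^j C(4,j)·(4−j)!.
Computing: 24 − 24 + 12 − 4 + 1 = 9.

9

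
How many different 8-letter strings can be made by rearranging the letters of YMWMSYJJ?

Letter multiplicities in YMWMSYJJ: J×2, M×2, S×1, W×1, Y×2.
Dividing 8! = 40320 by 2!·2!·2! = 8 for the repeated letters gives 5040.

5040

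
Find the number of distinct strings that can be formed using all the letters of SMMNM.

The 5 letters of SMMNM have repeats: M appearing 3 times.
Dividing 5! = 120 by 3! = 6 for the repeated letters gives 20.

20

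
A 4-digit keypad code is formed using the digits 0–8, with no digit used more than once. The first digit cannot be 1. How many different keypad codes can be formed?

2688

The first digit has 9−1 = 8 choices (anything except 1).
The remaining 3 digits are filled from the other 8 symbols without repetition: 8 × 7 × 6 = 336.
Total: 8 × 336 = 2688.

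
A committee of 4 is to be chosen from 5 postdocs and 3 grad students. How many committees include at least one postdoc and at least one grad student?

65

Unrestricted: C(8,4) = 70 ways to pick any 4 of the 8.
Subtract selections that omit an entire group: no postdocs → C(3,4) = 0; no grad students → C(5,4) = 5.
Both groups omitted at once is impossible, so 70 − 5 = 65.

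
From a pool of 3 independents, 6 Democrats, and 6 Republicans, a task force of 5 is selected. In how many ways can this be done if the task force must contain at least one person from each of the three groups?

Total 5-person selections from all 15: C(15,5) = 3003.
Subtract selections that omit an entire group: no independents → C(12,5) = 792; no Democrats → C(9,5) = 126; no Republicans → C(9,5) = 126.
Add back selections omitting two groups (i.e. drawn from a single group): C(3,5) + C(6,5) + C(6,5) = 12.
By inclusion–exclusion: 3003 − 1044 + 12 = 1971.

1971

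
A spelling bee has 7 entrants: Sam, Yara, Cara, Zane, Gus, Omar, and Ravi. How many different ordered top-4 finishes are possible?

840

There are 7 choices for 1st place, 6 for 2nd, and so on down to 4 for position 4.
That gives 7 × 6 × 5 × 4 = 840.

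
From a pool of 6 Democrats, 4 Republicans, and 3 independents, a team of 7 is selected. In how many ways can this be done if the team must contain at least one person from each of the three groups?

With no constraint there are C(13,7) = 1716 possible selections.
Subtract selections that omit an entire group: no Democrats → C(7,7) = 1; no Republicans → C(9,7) = 36; no independents → C(10,7) = 120.
Add back selections omitting two groups (i.e. drawn from a single group): C(6,7) + C(4,7) + C(3,7) = 0.
By inclusion–exclusion: 1716 − 157 + 0 = 1559.

1559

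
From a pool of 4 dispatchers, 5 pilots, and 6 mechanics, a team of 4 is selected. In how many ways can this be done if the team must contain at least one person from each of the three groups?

Unrestricted: C(15,4) = 1365 ways to pick any 4 of the 15.
Subtract selections that omit an entire group: no dispatchers → C(11,4) = 330; no pilots → C(10,4) = 210; no mechanics → C(9,4) = 126.
Add back selections omitting two groups (i.e. drawn from a single group): C(4,4) + C(5,4) + C(6,4) = 21.
By inclusion–exclusion: 1365 − 666 + 21 = 720.

720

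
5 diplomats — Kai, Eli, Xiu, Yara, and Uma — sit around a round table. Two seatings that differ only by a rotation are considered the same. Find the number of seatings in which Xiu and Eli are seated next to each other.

Treat {Xiu, Eli} as one unit (2 internal orders) and seat the resulting 4 units around the table: (3)! circular arrangements.
So 2 × (3)! = 2 × 6 = 12.

12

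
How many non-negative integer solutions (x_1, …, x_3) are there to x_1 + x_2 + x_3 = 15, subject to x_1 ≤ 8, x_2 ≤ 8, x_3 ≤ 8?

Without the upper bounds there are C(17,2) = 136 ways to split 15 among 3 variables.
Subtract solutions that violate a single cap (substitute x_i' = x_i − (cap_i+1)): x_1 ≥ 9 gives C(8,2) = 28; x_2 ≥ 9 gives C(8,2) = 28; x_3 ≥ 9 gives C(8,2) = 28. Together 84.
No two caps can be exceeded simultaneously, so the pair terms are all 0.
By inclusion–exclusion the count is 136 − 84 + 0 = 52.

52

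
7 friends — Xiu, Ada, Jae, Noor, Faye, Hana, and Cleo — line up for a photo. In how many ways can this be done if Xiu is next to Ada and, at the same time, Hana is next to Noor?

Treat {Xiu,Ada} as one block (2 orders) and {Hana,Noor} as another (2 orders).
That leaves 5 units to arrange: 2 × 2 × 5! = 4 × 120 = 480.

480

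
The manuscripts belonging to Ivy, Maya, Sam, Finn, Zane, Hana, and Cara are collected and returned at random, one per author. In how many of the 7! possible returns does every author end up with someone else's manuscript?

1854

This is the derangement count D_7: permutations of 7 items with no fixed point.
By inclusion–exclusion this is Σ_{j=0}^{7} (−1)^j C(7,j)·(7−j)!.
Computing: 5040 − 5040 + 2520 − 840 + 210 − 42 + 7 − 1 = 1854.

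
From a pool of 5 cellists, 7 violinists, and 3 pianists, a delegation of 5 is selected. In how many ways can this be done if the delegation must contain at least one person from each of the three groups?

1925

With no constraint there are C(15,5) = 3003 possible selections.
Selections missing a whole group: no cellists → C(10,5) = 252; no violinists → C(8,5) = 56; no pianists → C(12,5) = 792.
Add back selections omitting two groups (i.e. drawn from a single group): C(5,5) + C(7,5) + C(3,5) = 22.
By inclusion–exclusion: 3003 − 1100 + 22 = 1925.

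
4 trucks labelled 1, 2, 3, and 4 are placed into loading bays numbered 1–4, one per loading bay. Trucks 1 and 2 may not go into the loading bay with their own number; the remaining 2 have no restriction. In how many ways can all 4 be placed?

14

Let Aᵢ (for i ∈ {1, 2}) be the placements that put truck i in its forbidden loading bay. Any j of these fix j positions, leaving (4−j)! ways to fill the rest, and there are C(2,j) ways to pick which j.
By inclusion–exclusion, the number of valid placements is Σ_{j=0}^{2} (−1)^j C(2,j)·(4−j)!.
Computing: 24 − 12 + 2 = 14.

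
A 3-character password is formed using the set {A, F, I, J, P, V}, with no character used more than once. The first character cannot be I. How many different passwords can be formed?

100

The first character has 6−1 = 5 choices (anything except I).
The remaining 2 characters are filled from the other 5 symbols without repetition: 5 × 4 = 20.
Total: 5 × 20 = 100.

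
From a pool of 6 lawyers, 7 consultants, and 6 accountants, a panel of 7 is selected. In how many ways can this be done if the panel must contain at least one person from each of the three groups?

46165

With no constraint there are C(19,7) = 50388 possible selections.
Selections missing a whole group: no lawyers → C(13,7) = 1716; no consultants → C(12,7) = 792; no accountants → C(13,7) = 1716.
Add back selections omitting two groups (i.e. drawn from a single group): C(6,7) + C(7,7) + C(6,7) = 1.
By inclusion–exclusion: 50388 − 4224 + 1 = 46165.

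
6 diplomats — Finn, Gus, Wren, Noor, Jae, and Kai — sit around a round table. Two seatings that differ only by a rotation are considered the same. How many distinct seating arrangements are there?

120

Around a circle, 6 distinct people have 6!/6 = (5)! = 120 rotationally distinct seatings.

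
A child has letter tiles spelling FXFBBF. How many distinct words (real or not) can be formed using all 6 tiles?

The 6 letters of FXFBBF have repeats: B appearing twice and F appearing 3 times.
The number of distinct arrangements is 6!/(3!·2!) = 720/12 = 60.

60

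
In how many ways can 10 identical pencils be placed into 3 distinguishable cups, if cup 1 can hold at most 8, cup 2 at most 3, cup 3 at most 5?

Without the upper bounds there are C(12,2) = 66 ways to split 10 among 3 cups.
Subtract solutions that violate a single cap (substitute x_i' = x_i − (cap_i+1)): x_1 ≥ 9 gives C(3,2) = 3; x_2 ≥ 4 gives C(8,2) = 28; x_3 ≥ 6 gives C(6,2) = 15. Together 46.
Add back pairs where two caps are both exceeded: 0 + 0 + 1 = 1.
By inclusion–exclusion the count is 66 − 46 + 1 = 21.

21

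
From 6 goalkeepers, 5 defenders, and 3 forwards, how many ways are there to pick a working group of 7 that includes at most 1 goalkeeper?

176

Split by how many goalkeepers are chosen (0 through 1).
Sum: C(6,0)·C(8,7) + C(6,1)·C(8,6) = 8 + 168 = 176.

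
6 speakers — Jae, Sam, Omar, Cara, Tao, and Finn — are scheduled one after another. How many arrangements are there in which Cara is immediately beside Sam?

240

Treat {Cara, Sam} as a single unit. There are 5 units to order, and the pair itself can be ordered 2 ways.
So the count is 2·(5)! = 240.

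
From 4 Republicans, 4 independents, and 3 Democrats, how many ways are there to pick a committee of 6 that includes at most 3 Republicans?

Split by how many Republicans are chosen (0 through 3).
Sum: C(4,0)·C(7,6) + C(4,1)·C(7,5) + C(4,2)·C(7,4) + C(4,3)·C(7,3) = 7 + 84 + 210 + 140 = 441.

441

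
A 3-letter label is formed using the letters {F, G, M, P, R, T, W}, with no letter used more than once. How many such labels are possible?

210

Choose and order 3 of the 7 symbols: the first letter has 7 options, the next 6, then 5.
That product is 7 × 6 × 5 = 210.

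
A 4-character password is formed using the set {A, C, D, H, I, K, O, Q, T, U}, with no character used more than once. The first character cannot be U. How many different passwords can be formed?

The first character has 10−1 = 9 choices (anything except U).
The remaining 3 characters are filled from the other 9 symbols without repetition: 9 × 8 × 7 = 504.
Total: 9 × 504 = 4536.

4536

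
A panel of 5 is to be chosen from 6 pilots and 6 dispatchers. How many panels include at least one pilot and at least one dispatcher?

With no constraint there are C(12,5) = 792 possible selections.
Subtract selections that omit an entire group: no pilots → C(6,5) = 6; no dispatchers → C(6,5) = 6.
Both groups omitted at once is impossible, so 792 − 12 = 780.

780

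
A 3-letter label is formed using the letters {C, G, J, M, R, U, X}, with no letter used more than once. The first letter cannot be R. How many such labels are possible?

The first letter has 7−1 = 6 choices (anything except R).
The remaining 2 letters are filled from the other 6 symbols without repetition: 6 × 5 = 30.
Total: 6 × 30 = 180.

180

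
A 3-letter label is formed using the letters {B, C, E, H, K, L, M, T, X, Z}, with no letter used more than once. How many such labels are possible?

Choose and order 3 of the 10 symbols: the first letter has 10 options, the next 9, then 8.
10 × 9 × 8 = 720.

720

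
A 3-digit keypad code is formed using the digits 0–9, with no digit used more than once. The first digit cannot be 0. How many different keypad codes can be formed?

648

The first digit has 10−1 = 9 choices (anything except 0).
The remaining 2 digits are filled from the other 9 symbols without repetition: 9 × 8 = 72.
Total: 9 × 72 = 648.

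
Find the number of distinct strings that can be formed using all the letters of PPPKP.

PPPKP has 5 letters with P appearing 4 times.
So there are 5! / (4!) = 5 distinguishable arrangements.

5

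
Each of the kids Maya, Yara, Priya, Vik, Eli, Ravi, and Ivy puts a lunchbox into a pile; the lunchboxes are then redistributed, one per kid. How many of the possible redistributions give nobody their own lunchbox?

1854

Count assignments avoiding every fixed point. For any j of the 7 kids fixed to their own lunchbox, the other 7−j can be arranged in (7−j)! ways.
By inclusion–exclusion this is Σ_{j=0}^{7} (−1)^j C(7,j)·(7−j)!.
Computing: 5040 − 5040 + 2520 − 840 + 210 − 42 + 7 − 1 = 1854.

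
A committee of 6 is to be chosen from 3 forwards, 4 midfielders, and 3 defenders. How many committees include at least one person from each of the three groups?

With no constraint there are C(10,6) = 210 possible selections.
Selections missing a whole group: no forwards → C(7,6) = 7; no midfielders → C(6,6) = 1; no defenders → C(7,6) = 7.
Add back selections omitting two groups (i.e. drawn from a single group): C(3,6) + C(4,6) + C(3,6) = 0.
By inclusion–exclusion: 210 − 15 + 0 = 195.

195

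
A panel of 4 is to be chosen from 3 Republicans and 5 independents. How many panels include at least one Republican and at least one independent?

Unrestricted: C(8,4) = 70 ways to pick any 4 of the 8.
Subtract selections that omit an entire group: no Republicans → C(5,4) = 5; no independents → C(3,4) = 0.
Both groups omitted at once is impossible, so 70 − 5 = 65.

65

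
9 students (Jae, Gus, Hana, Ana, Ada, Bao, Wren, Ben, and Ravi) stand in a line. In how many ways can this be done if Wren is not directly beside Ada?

There are 9! = 362880 arrangements in all. If Wren and Ada are adjacent, merging them into one block gives 2·(8)! = 80640 arrangements.
Complementary counting: 362880 − 80640 = 282240.

282240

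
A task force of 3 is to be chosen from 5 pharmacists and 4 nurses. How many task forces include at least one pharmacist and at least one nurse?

With no constraint there are C(9,3) = 84 possible selections.
Subtract selections that omit an entire group: no pharmacists → C(4,3) = 4; no nurses → C(5,3) = 10.
Both groups omitted at once is impossible, so 84 − 14 = 70.

70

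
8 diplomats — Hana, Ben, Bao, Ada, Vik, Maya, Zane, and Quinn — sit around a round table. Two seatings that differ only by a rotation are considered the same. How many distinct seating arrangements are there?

Seat Hana anywhere (absorbing the rotational symmetry), then permute the other 7: (7)! = 5040.

5040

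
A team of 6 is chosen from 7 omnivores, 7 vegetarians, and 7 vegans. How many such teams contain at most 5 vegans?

54257

Split by how many vegans are chosen (0 through 5).
Sum: C(7,0)·C(14,6) + C(7,1)·C(14,5) + C(7,2)·C(14,4) + C(7,3)·C(14,3) + C(7,4)·C(14,2) + C(7,5)·C(14,1) = 3003 + 14014 + 21021 + 12740 + 3185 + 294 = 54257.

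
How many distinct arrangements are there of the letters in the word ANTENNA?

ANTENNA has 7 letters with A appearing twice and N appearing 3 times.
So there are 7! / (3!·2!) = 420 distinguishable arrangements.

420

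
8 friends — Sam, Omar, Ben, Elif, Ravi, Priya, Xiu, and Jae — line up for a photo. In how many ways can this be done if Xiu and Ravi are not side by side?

30240

Of the 8! = 40320 arrangements, those with Xiu and Ravi adjacent number 2 × 7! = 10080 (treat the pair as a block with 2 internal orders).
Complementary counting: 40320 − 10080 = 30240.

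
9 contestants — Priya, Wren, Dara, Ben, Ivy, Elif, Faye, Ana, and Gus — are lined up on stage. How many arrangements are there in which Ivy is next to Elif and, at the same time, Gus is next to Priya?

Treat {Ivy,Elif} as one block (2 orders) and {Gus,Priya} as another (2 orders).
That leaves 7 units to arrange: 2 × 2 × 7! = 4 × 5040 = 20160.

20160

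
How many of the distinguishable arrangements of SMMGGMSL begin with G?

420

With the first slot taken by G, it remains to arrange the other 7 letters (SMMGMSL).
Those 7 letters have M appearing 3 times and S appearing twice, giving (7)!/(3!·2!) = 420.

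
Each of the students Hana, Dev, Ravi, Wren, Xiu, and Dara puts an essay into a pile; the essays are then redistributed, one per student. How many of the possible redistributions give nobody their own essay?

This is the derangement count D_6: permutations of 6 items with no fixed point.
By inclusion–exclusion this is Σ_{j=0}^{6} (−1)^j C(6,j)·(6−j)!.
Computing: 720 − 720 + 360 − 120 + 30 − 6 + 1 = 265.

265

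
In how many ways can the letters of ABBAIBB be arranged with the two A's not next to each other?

75

Total arrangements of ABBAIBB: 7!/(4!·2!) = 105.
If the two A's are adjacent, glue them into one block, leaving 6 items to arrange: (6)!/(4!) = 30 ways.
Subtracting, 105 − 30 = 75 arrangements keep the A's apart.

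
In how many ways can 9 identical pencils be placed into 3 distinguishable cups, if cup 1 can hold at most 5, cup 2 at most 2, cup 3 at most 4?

6

By stars and bars, unrestricted non-negative solutions to x_1+…+x_3 = 9 number C(9+2,2) = 55.
Subtract solutions that violate a single cap (substitute x_i' = x_i − (cap_i+1)): x_1 ≥ 6 gives C(5,2) = 10; x_2 ≥ 3 gives C(8,2) = 28; x_3 ≥ 5 gives C(6,2) = 15. Together 53.
Add back pairs where two caps are both exceeded: 1 + 0 + 3 = 4.
By inclusion–exclusion the count is 55 − 53 + 4 = 6.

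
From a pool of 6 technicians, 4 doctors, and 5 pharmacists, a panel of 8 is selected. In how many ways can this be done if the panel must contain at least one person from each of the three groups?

Total 8-person selections from all 15: C(15,8) = 6435.
Subtract selections that omit an entire group: no technicians → C(9,8) = 9; no doctors → C(11,8) = 165; no pharmacists → C(10,8) = 45.
Add back selections omitting two groups (i.e. drawn from a single group): C(6,8) + C(4,8) + C(5,8) = 0.
By inclusion–exclusion: 6435 − 219 + 0 = 6216.

6216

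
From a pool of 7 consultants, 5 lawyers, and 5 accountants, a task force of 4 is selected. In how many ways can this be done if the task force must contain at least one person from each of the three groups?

With no constraint there are C(17,4) = 2380 possible selections.
Selections missing a whole group: no consultants → C(10,4) = 210; no lawyers → C(12,4) = 495; no accountants → C(12,4) = 495.
Add back selections omitting two groups (i.e. drawn from a single group): C(7,4) + C(5,4) + C(5,4) = 45.
By inclusion–exclusion: 2380 − 1200 + 45 = 1225.

1225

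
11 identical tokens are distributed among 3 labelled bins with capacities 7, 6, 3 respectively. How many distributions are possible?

18

By stars and bars, unrestricted non-negative solutions to x_1+…+x_3 = 11 number C(11+2,2) = 78.
Subtract solutions that violate a single cap (substitute x_i' = x_i − (cap_i+1)): x_1 ≥ 8 gives C(5,2) = 10; x_2 ≥ 7 gives C(6,2) = 15; x_3 ≥ 4 gives C(9,2) = 36. Together 61.
Add back pairs where two caps are both exceeded: 0 + 0 + 1 = 1.
By inclusion–exclusion the count is 78 − 61 + 1 = 18.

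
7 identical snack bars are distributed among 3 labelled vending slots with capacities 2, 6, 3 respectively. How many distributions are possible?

11

Without the upper bounds there are C(9,2) = 36 ways to split 7 among 3 vending slots.
Subtract solutions that violate a single cap (substitute x_i' = x_i − (cap_i+1)): x_1 ≥ 3 gives C(6,2) = 15; x_2 ≥ 7 gives C(2,2) = 1; x_3 ≥ 4 gives C(5,2) = 10. Together 26.
Add back pairs where two caps are both exceeded: 0 + 1 + 0 = 1.
By inclusion–exclusion the count is 36 − 26 + 1 = 11.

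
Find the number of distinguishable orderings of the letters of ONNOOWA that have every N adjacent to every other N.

Treat the 2 copies of N as a single block. The multiset to arrange is then {NN, A, O, O, O, W}, 6 items in all.
That gives (6)!/(3!) = 120 arrangements.

120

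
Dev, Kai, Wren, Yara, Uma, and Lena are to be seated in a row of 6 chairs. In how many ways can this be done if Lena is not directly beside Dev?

Of the 6! = 720 arrangements, those with Lena and Dev adjacent number 2 × 5! = 240 (treat the pair as a block with 2 internal orders).
Complementary counting: 720 − 240 = 480.

480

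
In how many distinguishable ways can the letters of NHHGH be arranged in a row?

20

NHHGH has 5 letters with H appearing 3 times.
Dividing 5! = 120 by 3! = 6 for the repeated letters gives 20.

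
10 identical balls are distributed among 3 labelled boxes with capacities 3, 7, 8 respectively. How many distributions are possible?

29

Without the upper bounds there are C(12,2) = 66 ways to split 10 among 3 boxes.
Subtract solutions that violate a single cap (substitute x_i' = x_i − (cap_i+1)): x_1 ≥ 4 gives C(8,2) = 28; x_2 ≥ 8 gives C(4,2) = 6; x_3 ≥ 9 gives C(3,2) = 3. Together 37.
No two caps can be exceeded simultaneously, so the pair terms are all 0.
By inclusion–exclusion the count is 66 − 37 + 0 = 29.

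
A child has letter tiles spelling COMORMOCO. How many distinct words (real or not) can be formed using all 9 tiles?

3780

The 9 letters of COMORMOCO have repeats: C appearing twice, M appearing twice, and O appearing 4 times.
Dividing 9! = 362880 by 4!·2!·2! = 96 for the repeated letters gives 3780.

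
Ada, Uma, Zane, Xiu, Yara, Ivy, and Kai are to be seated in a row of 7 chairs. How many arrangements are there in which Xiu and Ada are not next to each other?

There are 7! = 5040 arrangements in all. If Xiu and Ada are adjacent, merging them into one block gives 2·(6)! = 1440 arrangements.
So 5040 − 1440 = 3600 arrangements keep them apart.

3600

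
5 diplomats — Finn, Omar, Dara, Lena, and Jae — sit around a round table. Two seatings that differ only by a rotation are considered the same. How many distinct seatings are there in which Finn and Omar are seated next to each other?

Glue Finn and Omar into a block (2 internal orders). Seating 4 units around a circle gives (3)! arrangements.
So 2 × (3)! = 2 × 6 = 12.

12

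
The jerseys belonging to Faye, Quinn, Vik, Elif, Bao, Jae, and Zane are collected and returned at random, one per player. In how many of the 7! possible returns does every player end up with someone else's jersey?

Count assignments avoiding every fixed point. For any j of the 7 players fixed to their old jersey, the other 7−j can be arranged in (7−j)! ways.
By inclusion–exclusion this is Σ_{j=0}^{7} (−1)^j C(7,j)·(7−j)!.
Computing: 5040 − 5040 + 2520 − 840 + 210 − 42 + 7 − 1 = 1854.

1854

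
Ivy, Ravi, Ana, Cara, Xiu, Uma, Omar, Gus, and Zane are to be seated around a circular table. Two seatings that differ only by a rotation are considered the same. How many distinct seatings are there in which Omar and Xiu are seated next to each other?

10080

Glue Omar and Xiu into a block (2 internal orders). Seating 8 units around a circle gives (7)! arrangements.
So 2 × (7)! = 2 × 5040 = 10080.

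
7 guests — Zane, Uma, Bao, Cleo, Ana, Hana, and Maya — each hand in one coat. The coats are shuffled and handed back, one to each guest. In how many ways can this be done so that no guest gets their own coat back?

1854

Let Aᵢ be the assignments in which guest i gets their own coat. We want the size of the complement of A₁∪…∪A_7.
By inclusion–exclusion this is Σ_{j=0}^{7} (−1)^j C(7,j)·(7−j)!.
Computing: 5040 − 5040 + 2520 − 840 + 210 − 42 + 7 − 1 = 1854.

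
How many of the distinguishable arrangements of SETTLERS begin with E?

Fix E in the first position and arrange the remaining 7 letters.
Those 7 letters have S appearing twice and T appearing twice, giving (7)!/(2!·2!) = 1260.

1260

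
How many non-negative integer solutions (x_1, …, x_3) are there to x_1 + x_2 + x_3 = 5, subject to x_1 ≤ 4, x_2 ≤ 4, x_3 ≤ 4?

18

Without the upper bounds there are C(7,2) = 21 ways to split 5 among 3 variables.
Subtract solutions that violate a single cap (substitute x_i' = x_i − (cap_i+1)): x_1 ≥ 5 gives C(2,2) = 1; x_2 ≥ 5 gives C(2,2) = 1; x_3 ≥ 5 gives C(2,2) = 1. Together 3.
No two caps can be exceeded simultaneously, so the pair terms are all 0.
By inclusion–exclusion the count is 21 − 3 + 0 = 18.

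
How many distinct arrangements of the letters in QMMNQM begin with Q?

20

Fix Q in the first position and arrange the remaining 5 letters.
Those 5 letters have M appearing 3 times, giving (5)!/(3!) = 20.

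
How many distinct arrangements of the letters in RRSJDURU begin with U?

840

With the first slot taken by U, it remains to arrange the other 7 letters (RRSJDRU).
Those 7 letters have R appearing 3 times, giving (7)!/(3!) = 840.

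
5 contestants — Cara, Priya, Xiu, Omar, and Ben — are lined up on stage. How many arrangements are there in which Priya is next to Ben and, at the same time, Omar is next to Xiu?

24

Treat {Priya,Ben} as one block (2 orders) and {Omar,Xiu} as another (2 orders).
That leaves 3 units to arrange: 2 × 2 × 3! = 4 × 6 = 24.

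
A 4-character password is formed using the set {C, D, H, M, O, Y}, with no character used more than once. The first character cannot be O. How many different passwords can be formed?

300

The first character has 6−1 = 5 choices (anything except O).
The remaining 3 characters are filled from the other 5 symbols without repetition: 5 × 4 × 3 = 60.
Total: 5 × 60 = 300.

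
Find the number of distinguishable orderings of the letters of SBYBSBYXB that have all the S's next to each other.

840

Treat the 2 copies of S as a single block. The multiset to arrange is then {SS, B, B, B, B, X, Y, Y}, 8 items in all.
That gives (8)!/(4!·2!) = 840 arrangements.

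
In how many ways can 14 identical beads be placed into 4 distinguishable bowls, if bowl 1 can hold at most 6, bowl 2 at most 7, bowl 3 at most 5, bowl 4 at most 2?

63

Ignoring the caps, the number of non-negative solutions to x_1+…+x_4 = 14 is C(17,3) = 680.
Subtract solutions that violate a single cap (substitute x_i' = x_i − (cap_i+1)): x_1 ≥ 7 gives C(10,3) = 120; x_2 ≥ 8 gives C(9,3) = 84; x_3 ≥ 6 gives C(11,3) = 165; x_4 ≥ 3 gives C(14,3) = 364. Together 733.
Add back pairs where two caps are both exceeded: 0 + 4 + 35 + 1 + 20 + 56 = 116.
By inclusion–exclusion the count is 680 − 733 + 116 = 63.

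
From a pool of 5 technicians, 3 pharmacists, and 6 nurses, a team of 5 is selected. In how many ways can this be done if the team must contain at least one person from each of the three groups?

Total 5-person selections from all 14: C(14,5) = 2002.
Subtract selections that omit an entire group: no technicians → C(9,5) = 126; no pharmacists → C(11,5) = 462; no nurses → C(8,5) = 56.
Add back selections omitting two groups (i.e. drawn from a single group): C(5,5) + C(3,5) + C(6,5) = 7.
By inclusion–exclusion: 2002 − 644 + 7 = 1365.

1365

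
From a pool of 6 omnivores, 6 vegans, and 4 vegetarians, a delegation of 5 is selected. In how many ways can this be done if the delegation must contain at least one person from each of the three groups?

Unrestricted: C(16,5) = 4368 ways to pick any 5 of the 16.
Selections missing a whole group: no omnivores → C(10,5) = 252; no vegans → C(10,5) = 252; no vegetarians → C(12,5) = 792.
Add back selections omitting two groups (i.e. drawn from a single group): C(6,5) + C(6,5) + C(4,5) = 12.
By inclusion–exclusion: 4368 − 1296 + 12 = 3084.

3084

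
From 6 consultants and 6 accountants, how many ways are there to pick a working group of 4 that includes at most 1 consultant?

135

Split by how many consultants are chosen (0 through 1).
Sum: C(6,0)·C(6,4) + C(6,1)·C(6,3) = 15 + 120 = 135.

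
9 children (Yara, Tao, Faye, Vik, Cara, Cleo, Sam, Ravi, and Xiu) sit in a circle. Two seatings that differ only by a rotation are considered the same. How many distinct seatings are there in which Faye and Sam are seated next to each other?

10080

Glue Faye and Sam into a block (2 internal orders). Seating 8 units around a circle gives (7)! arrangements.
So 2 × (7)! = 2 × 5040 = 10080.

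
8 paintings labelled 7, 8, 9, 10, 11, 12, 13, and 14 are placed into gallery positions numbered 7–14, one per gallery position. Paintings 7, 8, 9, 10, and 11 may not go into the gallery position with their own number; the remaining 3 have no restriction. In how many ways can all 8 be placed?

Let Aᵢ (for 7 ≤ i ≤ 11) be the placements that put painting i in its forbidden gallery position. Any j of these fix j positions, leaving (8−j)! ways to fill the rest, and there are C(5,j) ways to pick which j.
By inclusion–exclusion, the number of valid placements is Σ_{j=0}^{5} (−1)^j C(5,j)·(8−j)!.
Computing: 40320 − 25200 + 7200 − 1200 + 120 − 6 = 21234.

21234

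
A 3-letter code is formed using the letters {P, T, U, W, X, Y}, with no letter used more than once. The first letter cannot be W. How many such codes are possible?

The first letter has 6−1 = 5 choices (anything except W).
The remaining 2 letters are filled from the other 5 symbols without repetition: 5 × 4 = 20.
Total: 5 × 20 = 100.

100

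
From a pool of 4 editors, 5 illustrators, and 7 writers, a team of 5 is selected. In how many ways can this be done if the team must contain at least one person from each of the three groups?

3010

With no constraint there are C(16,5) = 4368 possible selections.
Selections missing a whole group: no editors → C(12,5) = 792; no illustrators → C(11,5) = 462; no writers → C(9,5) = 126.
Add back selections omitting two groups (i.e. drawn from a single group): C(4,5) + C(5,5) + C(7,5) = 22.
By inclusion–exclusion: 4368 − 1380 + 22 = 3010.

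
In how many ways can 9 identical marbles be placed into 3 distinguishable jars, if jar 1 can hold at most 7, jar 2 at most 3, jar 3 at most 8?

Ignoring the caps, the number of non-negative solutions to x_1+…+x_3 = 9 is C(11,2) = 55.
Subtract solutions that violate a single cap (substitute x_i' = x_i − (cap_i+1)): x_1 ≥ 8 gives C(3,2) = 3; x_2 ≥ 4 gives C(7,2) = 21; x_3 ≥ 9 gives C(2,2) = 1. Together 25.
No two caps can be exceeded simultaneously, so the pair terms are all 0.
By inclusion–exclusion the count is 55 − 25 + 0 = 30.

30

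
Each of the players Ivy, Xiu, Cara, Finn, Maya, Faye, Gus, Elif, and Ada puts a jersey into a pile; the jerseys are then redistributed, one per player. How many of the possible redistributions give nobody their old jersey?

Let Aᵢ be the assignments in which player i gets their old jersey. We want the size of the complement of A₁∪…∪A_9.
By inclusion–exclusion this is Σ_{j=0}^{9} (−1)^j C(9,j)·(9−j)!.
Computing: 362880 − 362880 + 181440 − 60480 + 15120 − 3024 + 504 − 72 + 9 − 1 = 133496.

133496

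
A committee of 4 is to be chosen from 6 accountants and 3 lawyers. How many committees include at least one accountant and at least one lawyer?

111

Total 4-person selections from all 9: C(9,4) = 126.
Subtract selections that omit an entire group: no accountants → C(3,4) = 0; no lawyers → C(6,4) = 15.
Both groups omitted at once is impossible, so 126 − 15 = 111.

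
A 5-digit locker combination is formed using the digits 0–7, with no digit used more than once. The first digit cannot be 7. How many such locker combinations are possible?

The first digit has 8−1 = 7 choices (anything except 7).
The remaining 4 digits are filled from the other 7 symbols without repetition: 7 × 6 × 5 × 4 = 840.
Total: 7 × 840 = 5880.

5880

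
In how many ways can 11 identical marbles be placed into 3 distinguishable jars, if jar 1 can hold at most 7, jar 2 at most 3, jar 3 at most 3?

By stars and bars, unrestricted non-negative solutions to x_1+…+x_3 = 11 number C(11+2,2) = 78.
Subtract solutions that violate a single cap (substitute x_i' = x_i − (cap_i+1)): x_1 ≥ 8 gives C(5,2) = 10; x_2 ≥ 4 gives C(9,2) = 36; x_3 ≥ 4 gives C(9,2) = 36. Together 82.
Add back pairs where two caps are both exceeded: 0 + 0 + 10 = 10.
By inclusion–exclusion the count is 78 − 82 + 10 = 6.

6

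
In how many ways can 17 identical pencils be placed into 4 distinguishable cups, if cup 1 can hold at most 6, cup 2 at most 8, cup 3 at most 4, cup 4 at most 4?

54

Ignoring the caps, the number of non-negative solutions to x_1+…+x_4 = 17 is C(20,3) = 1140.
Subtract solutions that violate a single cap (substitute x_i' = x_i − (cap_i+1)): x_1 ≥ 7 gives C(13,3) = 286; x_2 ≥ 9 gives C(11,3) = 165; x_3 ≥ 5 gives C(15,3) = 455; x_4 ≥ 5 gives C(15,3) = 455. Together 1361.
Add back pairs where two caps are both exceeded: 4 + 56 + 56 + 20 + 20 + 120 = 276.
Subtract triples: 0 + 0 + 1 + 0 = 1.
By inclusion–exclusion the count is 1140 − 1361 + 276 − 1 = 54.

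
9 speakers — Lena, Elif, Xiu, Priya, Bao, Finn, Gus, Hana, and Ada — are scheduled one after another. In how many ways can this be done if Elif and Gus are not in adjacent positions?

282240

Of the 9! = 362880 arrangements, those with Elif and Gus adjacent number 2 × 8! = 80640 (treat the pair as a block with 2 internal orders).
Complementary counting: 362880 − 80640 = 282240.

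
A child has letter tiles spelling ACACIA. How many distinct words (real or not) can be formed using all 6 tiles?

60

ACACIA has 6 letters with A appearing 3 times and C appearing twice.
The number of distinct arrangements is 6!/(3!·2!) = 720/12 = 60.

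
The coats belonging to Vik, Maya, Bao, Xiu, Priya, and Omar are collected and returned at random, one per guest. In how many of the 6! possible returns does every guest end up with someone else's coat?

265

Count assignments avoiding every fixed point. For any j of the 6 guests fixed to their own coat, the other 6−j can be arranged in (6−j)! ways.
By inclusion–exclusion this is Σ_{j=0}^{6} (−1)^j C(6,j)·(6−j)!.
Computing: 720 − 720 + 360 − 120 + 30 − 6 + 1 = 265.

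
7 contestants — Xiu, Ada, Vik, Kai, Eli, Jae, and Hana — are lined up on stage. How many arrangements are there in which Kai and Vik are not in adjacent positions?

Of the 7! = 5040 arrangements, those with Kai and Vik adjacent number 2 × 6! = 1440 (treat the pair as a block with 2 internal orders).
Complementary counting: 5040 − 1440 = 3600.

3600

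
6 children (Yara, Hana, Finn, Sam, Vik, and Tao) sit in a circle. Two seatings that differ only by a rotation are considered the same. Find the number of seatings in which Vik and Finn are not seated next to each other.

72

All circular seatings of 6 people number (5)! = 120.
Those with Vik next to Finn: fuse the pair into one unit and seat 5 units around a circle — 2·(4)! = 48.
Subtracting, 120 − 48 = 72.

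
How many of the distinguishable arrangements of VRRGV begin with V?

With the first slot taken by V, it remains to arrange the other 4 letters (RRGV).
Those 4 letters have R appearing twice, giving (4)!/(2!) = 12.

12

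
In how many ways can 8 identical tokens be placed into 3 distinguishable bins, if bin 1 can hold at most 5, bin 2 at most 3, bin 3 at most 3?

10

Without the upper bounds there are C(10,2) = 45 ways to split 8 among 3 bins.
Subtract solutions that violate a single cap (substitute x_i' = x_i − (cap_i+1)): x_1 ≥ 6 gives C(4,2) = 6; x_2 ≥ 4 gives C(6,2) = 15; x_3 ≥ 4 gives C(6,2) = 15. Together 36.
Add back pairs where two caps are both exceeded: 0 + 0 + 1 = 1.
By inclusion–exclusion the count is 45 − 36 + 1 = 10.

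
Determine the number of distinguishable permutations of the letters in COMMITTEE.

45360

COMMITTEE has 9 letters with E appearing twice, M appearing twice, and T appearing twice.
So there are 9! / (2!·2!·2!) = 45360 distinguishable arrangements.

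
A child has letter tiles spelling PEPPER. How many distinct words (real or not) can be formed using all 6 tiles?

The 6 letters of PEPPER have repeats: E appearing twice and P appearing 3 times.
The number of distinct arrangements is 6!/(3!·2!) = 720/12 = 60.

60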